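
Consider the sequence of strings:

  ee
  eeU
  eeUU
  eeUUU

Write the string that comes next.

Each term is the previous one with U appended.
So the next term is eeUUU·U.

eeUUUU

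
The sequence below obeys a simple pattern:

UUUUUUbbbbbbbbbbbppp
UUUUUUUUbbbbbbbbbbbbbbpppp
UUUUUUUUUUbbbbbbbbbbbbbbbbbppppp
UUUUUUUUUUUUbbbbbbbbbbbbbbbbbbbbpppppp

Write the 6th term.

Each string has the form U^{2n} b^{3n+2} p^{n}, where the shown terms are n = 3, 4, 5, 6.
Setting n = 8 gives 16, 26, 8 characters in each block.

UUUUUUUUUUUUUUUUbbbbbbbbbbbbbbbbbbbbbbbbbbpppppppp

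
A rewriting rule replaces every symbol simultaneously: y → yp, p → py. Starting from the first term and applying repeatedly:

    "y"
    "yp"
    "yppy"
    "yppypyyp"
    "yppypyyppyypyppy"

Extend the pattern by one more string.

yppypyyppyypyppypyypyppyyppypyyp

Replace each of the 16 characters of yppypyyppyypyppy in place — yp py py yp py yp yp py py yp yp py yp py py yp — and concatenate.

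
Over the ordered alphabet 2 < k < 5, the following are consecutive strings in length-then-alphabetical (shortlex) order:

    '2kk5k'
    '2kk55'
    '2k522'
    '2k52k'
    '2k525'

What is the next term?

2k5k2

The successor of 2k525 increments the rightmost position that isn't already 5 and resets every position after it to 2.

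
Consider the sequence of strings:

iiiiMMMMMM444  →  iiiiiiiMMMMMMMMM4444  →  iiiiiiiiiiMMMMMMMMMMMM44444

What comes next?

Term n consists of 3n-2 i's, followed by 3n M's, followed by n+1 4's, where the shown terms are n = 2, 3, 4.
For the next term, n = 5, so the run lengths are 13, 15, 6.

iiiiiiiiiiiiiMMMMMMMMMMMMMMM444444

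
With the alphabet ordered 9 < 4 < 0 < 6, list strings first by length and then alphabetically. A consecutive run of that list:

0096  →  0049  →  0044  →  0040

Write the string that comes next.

Treat 0040 as a base-4 numeral over the given alphabet and add one, carrying through any trailing 6's.

0046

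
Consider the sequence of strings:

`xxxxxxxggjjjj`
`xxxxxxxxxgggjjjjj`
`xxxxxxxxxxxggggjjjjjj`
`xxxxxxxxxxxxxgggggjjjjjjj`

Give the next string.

Term n consists of 2n+1 x's, followed by n-1 g's, followed by n+1 j's, where the shown terms are n = 3, 4, 5, 6.
For the next term, n = 7, so the run lengths are 15, 6, 8.

xxxxxxxxxxxxxxxggggggjjjjjjjj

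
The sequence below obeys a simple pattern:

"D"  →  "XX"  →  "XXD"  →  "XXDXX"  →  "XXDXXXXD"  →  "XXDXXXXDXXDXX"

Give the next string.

From term 3 onward, concatenate the last term with the second-to-last: XX·D = XXD, XXD·XX = XXDXX, …
Continuing: XXDXXXXDXXDXX · XXDXXXXD gives term 7.

XXDXXXXDXXDXXXXDXXXXD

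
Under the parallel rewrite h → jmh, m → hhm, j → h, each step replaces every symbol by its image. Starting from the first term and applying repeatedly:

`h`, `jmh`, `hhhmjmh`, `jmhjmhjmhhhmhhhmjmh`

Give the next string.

hhhmjmhhhhmjmhhhhmjmhjmhjmhhhmjmhjmhjmhhhmhhhmjmh

φ(jmhjmhjmhhhmhhhmjmh) expands symbol-by-symbol to h hhm jmh h hhm jmh h hhm jmh jmh jmh hhm jmh jmh jmh hhm h hhm jmh; joining the 19 pieces gives the next term.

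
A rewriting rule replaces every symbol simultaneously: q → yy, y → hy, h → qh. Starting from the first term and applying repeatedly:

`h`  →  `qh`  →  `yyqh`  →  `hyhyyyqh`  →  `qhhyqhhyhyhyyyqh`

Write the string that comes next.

Rewriting the 16 symbols of qhhyqhhyhyhyyyqh one by one yields yy qh qh hy yy qh qh hy qh hy qh hy hy hy yy qh; concatenated:

yyqhqhhyyyqhqhhyqhhyqhhyhyhyyyqh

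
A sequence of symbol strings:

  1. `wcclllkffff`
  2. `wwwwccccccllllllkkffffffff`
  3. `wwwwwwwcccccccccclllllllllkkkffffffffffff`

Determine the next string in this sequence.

wwwwwwwwwwccccccccccccccllllllllllllkkkkffffffffffffffff

The n-th term is 3n-2 w's then 4n-2 c's then 3n l's then n k's then 4n f's (n = 1, 2, …).
For the next term, n = 4, so the run lengths are 10, 14, 12, 4, 16.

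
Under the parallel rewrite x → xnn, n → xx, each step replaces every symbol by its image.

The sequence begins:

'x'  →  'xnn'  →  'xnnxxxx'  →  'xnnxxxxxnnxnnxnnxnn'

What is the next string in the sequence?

Applying the rule to each of the 19 symbols of xnnxxxxxnnxnnxnnxnn gives the pieces xnn xx xx xnn xnn xnn xnn xnn xx xx xnn xx xx xnn xx xx xnn xx xx, which concatenate to the answer.

xnnxxxxxnnxnnxnnxnnxnnxxxxxnnxxxxxnnxxxxxnnxxxx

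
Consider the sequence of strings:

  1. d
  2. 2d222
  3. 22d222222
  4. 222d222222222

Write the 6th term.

Each term wraps the previous one in 2 on the left and 222 on the right.
From 222d222222222, 2 further steps: 222d222222222 → 2222d222222222222 → (answer).

22222d222222222222222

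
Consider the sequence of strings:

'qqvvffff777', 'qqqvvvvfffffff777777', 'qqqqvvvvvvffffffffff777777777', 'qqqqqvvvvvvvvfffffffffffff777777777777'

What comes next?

Each string has the form q^{n+1} v^{2n} f^{3n+1} 7^{3n} (n = 1, 2, …).
For the next term, n = 5, so the run lengths are 6, 10, 16, 15.

qqqqqqvvvvvvvvvvffffffffffffffff777777777777777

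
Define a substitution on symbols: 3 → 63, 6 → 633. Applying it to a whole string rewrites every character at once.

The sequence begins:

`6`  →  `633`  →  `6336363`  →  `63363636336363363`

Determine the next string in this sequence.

63363636336363363633636363363633636363363

Applying the rule to each of the 17 symbols of 63363636336363363 gives the pieces 633 63 63 633 63 633 63 633 63 63 633 63 633 63 63 633 63, which concatenate to the answer.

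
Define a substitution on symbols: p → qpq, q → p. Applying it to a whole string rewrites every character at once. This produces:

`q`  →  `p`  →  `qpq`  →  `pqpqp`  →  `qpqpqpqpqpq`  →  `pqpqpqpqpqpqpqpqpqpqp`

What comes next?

φ(pqpqpqpqpqpqpqpqpqpqp) expands symbol-by-symbol to qpq p qpq p qpq p qpq p qpq p qpq p qpq p qpq p qpq p qpq p qpq; joining the 21 pieces gives the next term.

qpqpqpqpqpqpqpqpqpqpqpqpqpqpqpqpqpqpqpqpqpq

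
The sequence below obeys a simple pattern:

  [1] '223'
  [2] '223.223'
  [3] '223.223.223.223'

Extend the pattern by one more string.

223.223.223.223.223.223.223.223

s(k+1) = s(k)·.·s(k) — each term doubles the last with '.' between the halves.
One more doubling of 223.223.223.223 gives the answer.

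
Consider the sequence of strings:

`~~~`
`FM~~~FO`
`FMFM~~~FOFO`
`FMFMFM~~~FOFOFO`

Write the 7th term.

Every step adds FM to the front and FO to the end of the previous string.
From FMFMFM~~~FOFOFO, 3 further steps: FMFMFM~~~FOFOFO → FMFMFMFM~~~FOFOFOFO → FMFMFMFMFM~~~FOFOFOFOFO → (answer).

FMFMFMFMFMFM~~~FOFOFOFOFOFO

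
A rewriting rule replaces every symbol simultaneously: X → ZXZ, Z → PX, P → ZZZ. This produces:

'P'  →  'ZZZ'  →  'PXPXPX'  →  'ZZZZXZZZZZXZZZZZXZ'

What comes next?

Rewriting the 18 symbols of ZZZZXZZZZZXZZZZZXZ one by one yields PX PX PX PX ZXZ PX PX PX PX PX ZXZ PX PX PX PX PX ZXZ PX; concatenated:

PXPXPXPXZXZPXPXPXPXPXZXZPXPXPXPXPXZXZPX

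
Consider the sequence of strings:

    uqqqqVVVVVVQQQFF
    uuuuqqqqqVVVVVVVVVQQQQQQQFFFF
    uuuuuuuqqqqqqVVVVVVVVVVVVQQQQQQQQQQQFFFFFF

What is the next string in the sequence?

Each string has the form u^{3n-2} q^{n+3} V^{3n+3} Q^{4n-1} F^{2n} (n = 1, 2, …).
For the next term, n = 4, so the run lengths are 10, 7, 15, 15, 8.

uuuuuuuuuuqqqqqqqVVVVVVVVVVVVVVVQQQQQQQQQQQQQQQFFFFFFFF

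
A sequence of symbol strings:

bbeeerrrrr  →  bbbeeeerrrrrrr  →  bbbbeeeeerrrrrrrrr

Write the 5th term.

bbbbbbeeeeeeerrrrrrrrrrrrr

Each string has the form b^{n} e^{n+1} r^{2n+1}, where the shown terms are n = 2, 3, 4.
At n = 6 the blocks have lengths 6, 7, 13.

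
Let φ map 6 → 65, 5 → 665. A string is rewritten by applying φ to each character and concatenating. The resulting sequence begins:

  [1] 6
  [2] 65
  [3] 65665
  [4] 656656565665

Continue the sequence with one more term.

65665656566565665656656565665

Apply φ to 656656565665 symbol by symbol: 6→65, 5→665, 6→65, 6→65, 5→665, 6→65, 5→665, 6→65, 5→665, 6→65, 6→65, 5→665; joined: 65 665 65 65 665 65 665 65 665 65 65 665.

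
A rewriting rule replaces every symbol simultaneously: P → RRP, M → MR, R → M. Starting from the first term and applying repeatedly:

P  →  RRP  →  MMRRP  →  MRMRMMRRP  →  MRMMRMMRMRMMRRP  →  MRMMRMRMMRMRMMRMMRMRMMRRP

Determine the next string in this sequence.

Rewriting the 25 symbols of MRMMRMRMMRMRMMRMMRMRMMRRP one by one yields MR M MR MR M MR M MR MR M MR M MR MR M MR MR M MR M MR MR M M RRP; concatenated:

MRMMRMRMMRMMRMRMMRMMRMRMMRMRMMRMMRMRMMRRP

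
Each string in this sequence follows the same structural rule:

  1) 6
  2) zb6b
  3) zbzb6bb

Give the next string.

Every step adds zb to the front and b to the end of the previous string.
Applying this once more to zbzb6bb:

zbzbzb6bbb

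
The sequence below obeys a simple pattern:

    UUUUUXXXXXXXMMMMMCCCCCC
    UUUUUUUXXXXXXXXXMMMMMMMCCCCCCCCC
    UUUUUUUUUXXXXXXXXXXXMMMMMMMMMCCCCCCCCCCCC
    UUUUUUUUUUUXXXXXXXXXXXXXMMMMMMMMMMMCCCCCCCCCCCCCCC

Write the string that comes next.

The n-th term is 2n+1 U's then 2n+3 X's then 2n+1 M's then 3n C's, where the shown terms are n = 2, 3, 4, 5.
For the next term, n = 6, so the run lengths are 13, 15, 13, 18.

UUUUUUUUUUUUUXXXXXXXXXXXXXXXMMMMMMMMMMMMMCCCCCCCCCCCCCCCCCC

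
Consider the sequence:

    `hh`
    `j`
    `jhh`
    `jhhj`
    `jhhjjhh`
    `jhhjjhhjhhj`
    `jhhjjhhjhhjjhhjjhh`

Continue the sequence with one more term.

From term 3 onward, concatenate the last term with the second-to-last: j·hh = jhh, jhh·j = jhhj, …
The next term joins jhhjjhhjhhjjhhjjhh and jhhjjhhjhhj.

jhhjjhhjhhjjhhjjhhjhhjjhhjhhj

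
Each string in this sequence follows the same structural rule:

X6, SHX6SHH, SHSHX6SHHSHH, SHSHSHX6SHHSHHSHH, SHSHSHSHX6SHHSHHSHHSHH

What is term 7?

SHSHSHSHSHSHX6SHHSHHSHHSHHSHHSHH

Every step adds SH to the front and SHH to the end of the previous string.
From SHSHSHSHX6SHHSHHSHHSHH, 2 further steps: SHSHSHSHX6SHHSHHSHHSHH → SHSHSHSHSHX6SHHSHHSHHSHHSHH → (answer).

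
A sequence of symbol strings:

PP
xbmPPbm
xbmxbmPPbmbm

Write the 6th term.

xbmxbmxbmxbmxbmPPbmbmbmbmbm

Every step adds xbm to the front and bm to the end of the previous string.
From xbmxbmPPbmbm, 3 further steps: xbmxbmPPbmbm → xbmxbmxbmPPbmbmbm → xbmxbmxbmxbmPPbmbmbmbm → (answer).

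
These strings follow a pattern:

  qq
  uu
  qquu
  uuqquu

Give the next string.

qquuuuqquu

Each term (from the third on) is the two preceding terms concatenated in order: term 3 = qq·uu = qquu.
So term 5 is qquu·uuqquu.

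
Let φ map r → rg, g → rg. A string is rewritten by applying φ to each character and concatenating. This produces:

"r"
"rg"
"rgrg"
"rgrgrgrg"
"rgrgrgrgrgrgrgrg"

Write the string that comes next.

Rewriting the 16 symbols of rgrgrgrgrgrgrgrg one by one yields rg rg rg rg rg rg rg rg rg rg rg rg rg rg rg rg; concatenated:

rgrgrgrgrgrgrgrgrgrgrgrgrgrgrgrg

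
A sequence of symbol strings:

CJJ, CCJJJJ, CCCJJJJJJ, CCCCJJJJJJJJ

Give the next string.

CCCCCJJJJJJJJJJ

The n-th term is n C's then 2n J's (n = 1, 2, …).
At n = 5 the blocks have lengths 5, 10.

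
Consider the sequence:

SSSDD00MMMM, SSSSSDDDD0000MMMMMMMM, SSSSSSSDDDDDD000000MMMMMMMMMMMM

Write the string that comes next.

Term n consists of 2n+1 S's, followed by 2n D's, followed by 2n 0's, followed by 4n M's (n = 1, 2, …).
For the next term, n = 4, so the run lengths are 9, 8, 8, 16.

SSSSSSSSSDDDDDDDD00000000MMMMMMMMMMMMMMMM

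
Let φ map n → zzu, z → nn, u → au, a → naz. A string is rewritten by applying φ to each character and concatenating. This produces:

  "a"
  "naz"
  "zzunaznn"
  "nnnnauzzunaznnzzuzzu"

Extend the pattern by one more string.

zzuzzuzzuzzunazaunnnnauzzunaznnzzuzzunnnnaunnnnau

Applying the rule to each of the 20 symbols of nnnnauzzunaznnzzuzzu gives the pieces zzu zzu zzu zzu naz au nn nn au zzu naz nn zzu zzu nn nn au nn nn au, which concatenate to the answer.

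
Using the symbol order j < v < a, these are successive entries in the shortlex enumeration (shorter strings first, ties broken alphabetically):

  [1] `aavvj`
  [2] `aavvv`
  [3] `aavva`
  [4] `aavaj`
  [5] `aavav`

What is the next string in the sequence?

The successor of aavav increments the rightmost position that isn't already a and resets every position after it to j.

aavaa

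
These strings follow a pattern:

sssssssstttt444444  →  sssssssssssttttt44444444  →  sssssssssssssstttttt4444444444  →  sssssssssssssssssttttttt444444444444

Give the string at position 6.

sssssssssssssssssssssssttttttttt4444444444444444

Term n consists of 3n+2 s's, followed by n+2 t's, followed by 2n+2 4's, where the shown terms are n = 2, 3, 4, 5.
At n = 7 the blocks have lengths 23, 9, 16.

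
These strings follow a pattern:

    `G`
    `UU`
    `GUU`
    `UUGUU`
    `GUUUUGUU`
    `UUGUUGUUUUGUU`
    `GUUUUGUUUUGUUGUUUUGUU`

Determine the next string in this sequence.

UUGUUGUUUUGUUGUUUUGUUUUGUUGUUUUGUU

Each term (from the third on) is the two preceding terms concatenated in order: term 3 = G·UU = GUU.
The next term joins UUGUUGUUUUGUU and GUUUUGUUUUGUUGUUUUGUU.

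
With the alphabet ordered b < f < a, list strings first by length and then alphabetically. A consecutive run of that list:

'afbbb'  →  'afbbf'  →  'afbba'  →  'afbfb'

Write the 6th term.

afbfa

Stepping forward 2 times from afbfb: afbfb → afbff, then the target.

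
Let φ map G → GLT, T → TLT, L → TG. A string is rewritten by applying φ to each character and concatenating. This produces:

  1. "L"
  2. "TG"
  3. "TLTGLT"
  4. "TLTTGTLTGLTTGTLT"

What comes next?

Rewriting the 16 symbols of TLTTGTLTGLTTGTLT one by one yields TLT TG TLT TLT GLT TLT TG TLT GLT TG TLT TLT GLT TLT TG TLT; concatenated:

TLTTGTLTTLTGLTTLTTGTLTGLTTGTLTTLTGLTTLTTGTLT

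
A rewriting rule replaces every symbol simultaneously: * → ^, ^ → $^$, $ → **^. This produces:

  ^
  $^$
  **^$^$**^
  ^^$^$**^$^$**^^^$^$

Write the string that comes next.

Rewriting the 19 symbols of ^^$^$**^$^$**^^^$^$ one by one yields $^$ $^$ **^ $^$ **^ ^ ^ $^$ **^ $^$ **^ ^ ^ $^$ $^$ $^$ **^ $^$ **^; concatenated:

$^$$^$**^$^$**^^^$^$**^$^$**^^^$^$$^$$^$**^$^$**^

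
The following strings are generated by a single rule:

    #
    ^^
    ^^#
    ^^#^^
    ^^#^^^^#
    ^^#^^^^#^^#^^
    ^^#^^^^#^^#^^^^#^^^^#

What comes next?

Each term (from the third on) is the previous term followed by the one before it: term 3 = ^^·# = ^^#.
So term 8 is ^^#^^^^#^^#^^^^#^^^^#·^^#^^^^#^^#^^.

^^#^^^^#^^#^^^^#^^^^#^^#^^^^#^^#^^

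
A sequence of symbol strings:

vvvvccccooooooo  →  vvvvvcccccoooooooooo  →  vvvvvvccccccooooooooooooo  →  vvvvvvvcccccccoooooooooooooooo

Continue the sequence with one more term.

The n-th term is n+2 v's then n+2 c's then 3n+1 o's, where the shown terms are n = 2, 3, 4, 5.
For the next term, n = 6, so the run lengths are 8, 8, 19.

vvvvvvvvccccccccooooooooooooooooooo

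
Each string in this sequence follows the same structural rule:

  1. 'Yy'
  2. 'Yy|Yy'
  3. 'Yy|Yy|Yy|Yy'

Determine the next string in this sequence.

Yy|Yy|Yy|Yy|Yy|Yy|Yy|Yy

Each string is two copies of the previous one joined by '|'.
One more doubling of Yy|Yy|Yy|Yy gives the answer.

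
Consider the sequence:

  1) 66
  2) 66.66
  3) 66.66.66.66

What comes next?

Each string is two copies of the previous one joined by '.'.
Doubling 66.66.66.66 with '.' between the halves:

66.66.66.66.66.66.66.66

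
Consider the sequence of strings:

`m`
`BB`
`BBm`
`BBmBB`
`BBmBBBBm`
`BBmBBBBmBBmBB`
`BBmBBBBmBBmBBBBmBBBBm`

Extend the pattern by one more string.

BBmBBBBmBBmBBBBmBBBBmBBmBBBBmBBmBB

This is a Fibonacci-style word recurrence s(k) = s(k−1)·s(k−2): e.g. BB·m = BBm.
So term 8 is BBmBBBBmBBmBBBBmBBBBm·BBmBBBBmBBmBB.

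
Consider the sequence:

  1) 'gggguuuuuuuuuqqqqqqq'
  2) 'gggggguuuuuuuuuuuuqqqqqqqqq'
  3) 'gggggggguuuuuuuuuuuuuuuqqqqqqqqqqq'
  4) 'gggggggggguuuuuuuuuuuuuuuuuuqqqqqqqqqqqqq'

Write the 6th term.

Each string has the form g^{2n} u^{3n+3} q^{2n+3}, where the shown terms are n = 2, 3, 4, 5.
For term 6, n = 7, so the run lengths are 14, 24, 17.

gggggggggggggguuuuuuuuuuuuuuuuuuuuuuuuqqqqqqqqqqqqqqqqq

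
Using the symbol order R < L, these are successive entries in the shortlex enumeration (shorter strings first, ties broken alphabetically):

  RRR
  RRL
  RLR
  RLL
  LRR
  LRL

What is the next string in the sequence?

LLR

The successor of LRL increments the rightmost position that isn't already L and resets every position after it to R.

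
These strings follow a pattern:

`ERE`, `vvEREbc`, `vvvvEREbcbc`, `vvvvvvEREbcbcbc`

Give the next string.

Every step adds vv to the front and bc to the end of the previous string.
Applying this once more to vvvvvvEREbcbcbc:

vvvvvvvvEREbcbcbcbc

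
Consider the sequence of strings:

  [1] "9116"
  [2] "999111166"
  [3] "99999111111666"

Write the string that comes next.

Term n consists of 2n-1 9's, followed by 2n 1's, followed by n 6's (n = 1, 2, …).
At n = 4 the blocks have lengths 7, 8, 4.

9999999111111116666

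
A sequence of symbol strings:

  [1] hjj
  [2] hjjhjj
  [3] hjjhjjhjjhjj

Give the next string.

hjjhjjhjjhjjhjjhjjhjjhjj

s(k+1) = s(k)·s(k) — each term doubles the last.
One more doubling of hjjhjjhjjhjj gives the answer.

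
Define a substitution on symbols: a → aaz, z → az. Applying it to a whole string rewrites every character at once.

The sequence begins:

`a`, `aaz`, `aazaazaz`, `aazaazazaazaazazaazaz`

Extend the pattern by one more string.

Applying the rule to each of the 21 symbols of aazaazazaazaazazaazaz gives the pieces aaz aaz az aaz aaz az aaz az aaz aaz az aaz aaz az aaz az aaz aaz az aaz az, which concatenate to the answer.

aazaazazaazaazazaazazaazaazazaazaazazaazazaazaazazaazaz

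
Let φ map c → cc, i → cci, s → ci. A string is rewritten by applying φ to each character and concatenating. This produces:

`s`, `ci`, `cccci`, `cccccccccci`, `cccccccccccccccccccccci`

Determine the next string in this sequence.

Replace each of the 23 characters of cccccccccccccccccccccci in place — cc cc cc cc cc cc cc cc cc cc cc cc cc cc cc cc cc cc cc cc cc cc cci — and concatenate.

cccccccccccccccccccccccccccccccccccccccccccccci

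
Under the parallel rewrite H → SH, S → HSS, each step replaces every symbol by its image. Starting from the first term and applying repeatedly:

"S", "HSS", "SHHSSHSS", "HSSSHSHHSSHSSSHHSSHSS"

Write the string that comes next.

Rewriting the 21 symbols of HSSSHSHHSSHSSSHHSSHSS one by one yields SH HSS HSS HSS SH HSS SH SH HSS HSS SH HSS HSS HSS SH SH HSS HSS SH HSS HSS; concatenated:

SHHSSHSSHSSSHHSSSHSHHSSHSSSHHSSHSSHSSSHSHHSSHSSSHHSSHSS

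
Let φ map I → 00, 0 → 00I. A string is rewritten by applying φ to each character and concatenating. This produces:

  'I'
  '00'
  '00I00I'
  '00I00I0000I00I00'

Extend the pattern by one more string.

Rewriting the 16 symbols of 00I00I0000I00I00 one by one yields 00I 00I 00 00I 00I 00 00I 00I 00I 00I 00 00I 00I 00 00I 00I; concatenated:

00I00I0000I00I0000I00I00I00I0000I00I0000I00I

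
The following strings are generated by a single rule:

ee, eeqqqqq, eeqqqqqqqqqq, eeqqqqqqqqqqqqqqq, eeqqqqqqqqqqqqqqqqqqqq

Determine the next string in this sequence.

eeqqqqqqqqqqqqqqqqqqqqqqqqq

Every step adds qqqqq to the end: s(k+1) = s(k)·qqqqq.
So the next term is eeqqqqqqqqqqqqqqqqqqqq·qqqqq.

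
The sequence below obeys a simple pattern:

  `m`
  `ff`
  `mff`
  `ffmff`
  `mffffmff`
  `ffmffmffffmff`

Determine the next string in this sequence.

mffffmffffmffmffffmff

This is a Fibonacci-style word recurrence s(k) = s(k−2)·s(k−1): e.g. m·ff = mff.
The next term joins mffffmff and ffmffmffffmff.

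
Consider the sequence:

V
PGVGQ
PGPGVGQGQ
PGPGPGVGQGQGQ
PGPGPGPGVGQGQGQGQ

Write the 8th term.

PGPGPGPGPGPGPGVGQGQGQGQGQGQGQ

s(k+1) = PG·s(k)·GQ, so each term gains PG as a prefix and GQ as a suffix.
From PGPGPGPGVGQGQGQGQ, 3 further steps: PGPGPGPGVGQGQGQGQ → PGPGPGPGPGVGQGQGQGQGQ → PGPGPGPGPGPGVGQGQGQGQGQGQ → (answer).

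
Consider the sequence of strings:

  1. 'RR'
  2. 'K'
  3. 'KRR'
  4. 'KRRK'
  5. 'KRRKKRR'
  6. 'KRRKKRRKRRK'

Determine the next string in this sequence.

KRRKKRRKRRKKRRKKRR

Each term (from the third on) is the previous term followed by the one before it: term 3 = K·RR = KRR.
So term 7 is KRRKKRRKRRK·KRRKKRR.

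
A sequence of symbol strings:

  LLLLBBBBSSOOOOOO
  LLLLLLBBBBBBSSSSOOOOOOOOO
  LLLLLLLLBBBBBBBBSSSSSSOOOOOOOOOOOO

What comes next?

Reading off run lengths: L runs 4, 6, 8; B runs 4, 6, 8; S runs 2, 4, 6; O runs 6, 9, 12 — each is linear in n, where the shown terms are n = 2, 3, 4.
At n = 5 the blocks have lengths 10, 10, 8, 15.

LLLLLLLLLLBBBBBBBBBBSSSSSSSSOOOOOOOOOOOOOOO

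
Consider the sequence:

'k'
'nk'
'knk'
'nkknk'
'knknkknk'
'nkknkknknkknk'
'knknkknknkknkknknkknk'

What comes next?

nkknkknknkknkknknkknknkknkknknkknk

Each term (from the third on) is the two preceding terms concatenated in order: term 3 = k·nk = knk.
The next term joins nkknkknknkknk and knknkknknkknkknknkknk.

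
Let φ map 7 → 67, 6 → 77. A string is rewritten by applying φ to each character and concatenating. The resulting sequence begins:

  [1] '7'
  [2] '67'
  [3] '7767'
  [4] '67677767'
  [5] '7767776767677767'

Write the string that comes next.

67677767676777677767776767677767

Applying the rule to each of the 16 symbols of 7767776767677767 gives the pieces 67 67 77 67 67 67 77 67 77 67 77 67 67 67 77 67, which concatenate to the answer.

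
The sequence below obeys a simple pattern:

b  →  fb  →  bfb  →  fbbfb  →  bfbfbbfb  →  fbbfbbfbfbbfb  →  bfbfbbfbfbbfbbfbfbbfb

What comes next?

fbbfbbfbfbbfbbfbfbbfbfbbfbbfbfbbfb

From term 3 onward, concatenate the second-to-last term with the last: b·fb = bfb, fb·bfb = fbbfb, …
The next term joins fbbfbbfbfbbfb and bfbfbbfbfbbfbbfbfbbfb.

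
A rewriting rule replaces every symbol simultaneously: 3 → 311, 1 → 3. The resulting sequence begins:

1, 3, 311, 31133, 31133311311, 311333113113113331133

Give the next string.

3113331131131133311333113331131131133311311

Replace each of the 21 characters of 311333113113113331133 in place — 311 3 3 311 311 311 3 3 311 3 3 311 3 3 311 311 311 3 3 311 311 — and concatenate.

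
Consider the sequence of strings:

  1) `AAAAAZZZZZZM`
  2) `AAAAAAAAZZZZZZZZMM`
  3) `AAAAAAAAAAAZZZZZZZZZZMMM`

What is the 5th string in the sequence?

Term n consists of 3n-1 A's, followed by 2n+2 Z's, followed by n-1 M's, where the shown terms are n = 2, 3, 4.
At n = 6 the blocks have lengths 17, 14, 5.

AAAAAAAAAAAAAAAAAZZZZZZZZZZZZZZMMMMM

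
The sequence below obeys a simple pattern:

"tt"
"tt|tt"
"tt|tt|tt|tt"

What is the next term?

s(k+1) = s(k)·|·s(k) — each term doubles the last with '|' between the halves.
So the next term is two copies of tt|tt|tt|tt with '|' between the halves.

tt|tt|tt|tt|tt|tt|tt|tt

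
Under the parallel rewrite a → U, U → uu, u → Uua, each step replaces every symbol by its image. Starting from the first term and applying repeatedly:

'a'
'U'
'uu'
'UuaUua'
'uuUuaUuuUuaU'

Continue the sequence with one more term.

Apply φ to uuUuaUuuUuaU symbol by symbol: u→Uua, u→Uua, U→uu, u→Uua, a→U, U→uu, u→Uua, u→Uua, U→uu, u→Uua, a→U, U→uu; joined: Uua Uua uu Uua U uu Uua Uua uu Uua U uu.

UuaUuauuUuaUuuUuaUuauuUuaUuu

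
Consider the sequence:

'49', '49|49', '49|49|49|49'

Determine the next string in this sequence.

49|49|49|49|49|49|49|49

s(k+1) = s(k)·|·s(k) — each term doubles the last with '|' between the halves.
So the next term is two copies of 49|49|49|49 with '|' between the halves.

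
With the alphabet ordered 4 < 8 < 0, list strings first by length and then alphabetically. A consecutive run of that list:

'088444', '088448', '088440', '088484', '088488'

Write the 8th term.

088408

Advancing 3 positions from 088488 through 088488 → 088480 → 088404 reaches term 8.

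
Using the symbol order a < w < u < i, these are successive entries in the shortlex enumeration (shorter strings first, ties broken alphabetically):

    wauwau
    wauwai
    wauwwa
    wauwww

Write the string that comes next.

Treat wauwww as a base-4 numeral over the given alphabet and add one, carrying through any trailing i's.

wauwwu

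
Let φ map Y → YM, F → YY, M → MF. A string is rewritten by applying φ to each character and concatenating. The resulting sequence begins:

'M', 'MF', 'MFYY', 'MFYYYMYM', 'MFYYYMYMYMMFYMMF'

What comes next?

φ(MFYYYMYMYMMFYMMF) expands symbol-by-symbol to MF YY YM YM YM MF YM MF YM MF MF YY YM MF MF YY; joining the 16 pieces gives the next term.

MFYYYMYMYMMFYMMFYMMFMFYYYMMFMFYY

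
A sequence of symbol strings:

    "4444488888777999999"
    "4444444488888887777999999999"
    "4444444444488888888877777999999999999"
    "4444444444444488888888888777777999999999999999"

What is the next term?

4444444444444444488888888888887777777999999999999999999

Reading off run lengths: 4 runs 5, 8, 11, 14; 8 runs 5, 7, 9, 11; 7 runs 3, 4, 5, 6; 9 runs 6, 9, 12, 15 — each is linear in n (n = 1, 2, …).
At n = 5 the blocks have lengths 17, 13, 7, 18.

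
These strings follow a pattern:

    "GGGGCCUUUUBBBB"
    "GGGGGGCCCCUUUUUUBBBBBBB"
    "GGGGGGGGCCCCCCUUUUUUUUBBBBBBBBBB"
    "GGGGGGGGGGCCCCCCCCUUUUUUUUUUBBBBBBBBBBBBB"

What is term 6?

Term n consists of 2n+2 G's, followed by 2n C's, followed by 2n+2 U's, followed by 3n+1 B's (n = 1, 2, …).
Setting n = 6 gives 14, 12, 14, 19 characters in each block.

GGGGGGGGGGGGGGCCCCCCCCCCCCUUUUUUUUUUUUUUBBBBBBBBBBBBBBBBBBB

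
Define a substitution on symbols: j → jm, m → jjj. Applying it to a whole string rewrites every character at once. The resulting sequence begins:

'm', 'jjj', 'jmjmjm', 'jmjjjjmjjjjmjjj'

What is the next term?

jmjjjjmjmjmjmjjjjmjmjmjmjjjjmjmjm

Applying the rule to each of the 15 symbols of jmjjjjmjjjjmjjj gives the pieces jm jjj jm jm jm jm jjj jm jm jm jm jjj jm jm jm, which concatenate to the answer.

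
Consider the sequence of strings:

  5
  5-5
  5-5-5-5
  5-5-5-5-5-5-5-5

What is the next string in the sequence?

s(k+1) = s(k)·-·s(k) — each term doubles the last with '-' between the halves.
So the next term is two copies of 5-5-5-5-5-5-5-5 with '-' between the halves.

5-5-5-5-5-5-5-5-5-5-5-5-5-5-5-5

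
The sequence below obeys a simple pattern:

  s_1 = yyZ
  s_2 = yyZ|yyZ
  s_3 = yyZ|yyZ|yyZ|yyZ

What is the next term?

Each string is two copies of the previous one joined by '|'.
One more doubling of yyZ|yyZ|yyZ|yyZ gives the answer.

yyZ|yyZ|yyZ|yyZ|yyZ|yyZ|yyZ|yyZ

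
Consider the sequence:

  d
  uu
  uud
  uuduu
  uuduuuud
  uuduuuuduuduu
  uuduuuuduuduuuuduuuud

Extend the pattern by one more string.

uuduuuuduuduuuuduuuuduuduuuuduuduu

Each term (from the third on) is the previous term followed by the one before it: term 3 = uu·d = uud.
Continuing: uuduuuuduuduuuuduuuud · uuduuuuduuduu gives term 8.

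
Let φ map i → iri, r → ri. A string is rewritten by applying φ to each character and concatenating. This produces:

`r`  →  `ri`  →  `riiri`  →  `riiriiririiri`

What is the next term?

Applying the rule to each of the 13 symbols of riiriiririiri gives the pieces ri iri iri ri iri iri ri iri ri iri iri ri iri, which concatenate to the answer.

riiriiririiriiririiririiriiririiri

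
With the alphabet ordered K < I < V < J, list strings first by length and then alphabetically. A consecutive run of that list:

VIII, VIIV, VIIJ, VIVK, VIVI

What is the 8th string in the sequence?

VIJK

Continuing the enumeration 3 steps past VIVI: VIVI → VIVV → VIVJ → (answer).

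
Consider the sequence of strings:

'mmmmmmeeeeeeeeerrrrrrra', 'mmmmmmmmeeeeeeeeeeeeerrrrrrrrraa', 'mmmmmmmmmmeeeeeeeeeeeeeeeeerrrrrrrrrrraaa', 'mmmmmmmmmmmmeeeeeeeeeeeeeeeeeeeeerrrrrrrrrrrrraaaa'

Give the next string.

Term n consists of 2n+2 m's, followed by 4n+1 e's, followed by 2n+3 r's, followed by n-1 a's, where the shown terms are n = 2, 3, 4, 5.
For the next term, n = 6, so the run lengths are 14, 25, 15, 5.

mmmmmmmmmmmmmmeeeeeeeeeeeeeeeeeeeeeeeeerrrrrrrrrrrrrrraaaaa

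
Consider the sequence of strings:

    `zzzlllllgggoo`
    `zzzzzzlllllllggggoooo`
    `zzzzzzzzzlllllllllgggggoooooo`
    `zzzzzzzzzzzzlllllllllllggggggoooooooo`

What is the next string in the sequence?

Reading off run lengths: z runs 3, 6, 9, 12; l runs 5, 7, 9, 11; g runs 3, 4, 5, 6; o runs 2, 4, 6, 8 — each is linear in n (n = 1, 2, …).
For the next term, n = 5, so the run lengths are 15, 13, 7, 10.

zzzzzzzzzzzzzzzlllllllllllllgggggggoooooooooo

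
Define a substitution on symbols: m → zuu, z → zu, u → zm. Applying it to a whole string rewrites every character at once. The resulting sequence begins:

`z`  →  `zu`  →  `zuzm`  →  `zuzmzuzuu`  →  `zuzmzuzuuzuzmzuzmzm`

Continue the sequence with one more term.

zuzmzuzuuzuzmzuzmzmzuzmzuzuuzuzmzuzuuzuzuu

Replace each of the 19 characters of zuzmzuzuuzuzmzuzmzm in place — zu zm zu zuu zu zm zu zm zm zu zm zu zuu zu zm zu zuu zu zuu — and concatenate.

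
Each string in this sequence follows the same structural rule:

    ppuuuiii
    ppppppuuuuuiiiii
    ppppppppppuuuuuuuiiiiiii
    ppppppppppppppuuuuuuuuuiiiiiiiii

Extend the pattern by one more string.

The n-th term is 4n-2 p's then 2n+1 u's then 2n+1 i's (n = 1, 2, …).
For the next term, n = 5, so the run lengths are 18, 11, 11.

ppppppppppppppppppuuuuuuuuuuuiiiiiiiiiii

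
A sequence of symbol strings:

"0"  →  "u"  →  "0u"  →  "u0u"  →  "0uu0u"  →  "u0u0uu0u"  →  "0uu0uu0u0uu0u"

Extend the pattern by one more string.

u0u0uu0u0uu0uu0u0uu0u

Each term (from the third on) is the two preceding terms concatenated in order: term 3 = 0·u = 0u.
The next term joins u0u0uu0u and 0uu0uu0u0uu0u.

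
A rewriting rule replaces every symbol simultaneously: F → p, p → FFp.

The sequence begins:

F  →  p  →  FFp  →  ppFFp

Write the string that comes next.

Expanding ppFFp: p→FFp, p→FFp, F→p, F→p, p→FFp. Concatenated: FFp FFp p p FFp.

FFpFFpppFFp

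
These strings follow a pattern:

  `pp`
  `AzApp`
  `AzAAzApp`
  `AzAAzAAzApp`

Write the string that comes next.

AzAAzAAzAAzApp

Every step adds AzA at the front: s(k+1) = AzA·s(k).
So the next term is AzA·AzAAzAAzApp.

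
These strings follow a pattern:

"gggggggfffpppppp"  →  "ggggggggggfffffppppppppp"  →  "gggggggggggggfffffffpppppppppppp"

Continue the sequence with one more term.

Each string has the form g^{3n+1} f^{2n-1} p^{3n}, where the shown terms are n = 2, 3, 4.
At n = 5 the blocks have lengths 16, 9, 15.

ggggggggggggggggfffffffffppppppppppppppp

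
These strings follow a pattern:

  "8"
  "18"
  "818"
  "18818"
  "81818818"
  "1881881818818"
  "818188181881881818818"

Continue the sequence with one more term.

From term 3 onward, concatenate the second-to-last term with the last: 8·18 = 818, 18·818 = 18818, …
Continuing: 1881881818818 · 818188181881881818818 gives term 8.

1881881818818818188181881881818818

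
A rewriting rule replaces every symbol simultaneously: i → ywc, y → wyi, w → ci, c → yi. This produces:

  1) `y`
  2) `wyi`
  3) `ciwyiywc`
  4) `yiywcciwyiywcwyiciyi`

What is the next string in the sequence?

wyiywcwyiciyiyiywcciwyiywcwyiciyiciwyiywcyiywcwyiywc

Replace each of the 20 characters of yiywcciwyiywcwyiciyi in place — wyi ywc wyi ci yi yi ywc ci wyi ywc wyi ci yi ci wyi ywc yi ywc wyi ywc — and concatenate.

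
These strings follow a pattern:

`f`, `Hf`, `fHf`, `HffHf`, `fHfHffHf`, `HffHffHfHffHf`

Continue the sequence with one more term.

fHfHffHfHffHffHfHffHf

From term 3 onward, concatenate the second-to-last term with the last: f·Hf = fHf, Hf·fHf = HffHf, …
The next term joins fHfHffHf and HffHffHfHffHf.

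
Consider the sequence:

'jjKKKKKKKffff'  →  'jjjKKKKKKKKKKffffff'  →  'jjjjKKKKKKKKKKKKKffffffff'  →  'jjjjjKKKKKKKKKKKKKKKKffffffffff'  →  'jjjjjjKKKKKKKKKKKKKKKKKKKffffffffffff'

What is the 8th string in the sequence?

jjjjjjjjjKKKKKKKKKKKKKKKKKKKKKKKKKKKKffffffffffffffffff

Reading off run lengths: j runs 2, 3, 4, 5, 6; K runs 7, 10, 13, 16, 19; f runs 4, 6, 8, 10, 12 — each is linear in n, where the shown terms are n = 2, 3, 4, 5, 6.
Setting n = 9 gives 9, 28, 18 characters in each block.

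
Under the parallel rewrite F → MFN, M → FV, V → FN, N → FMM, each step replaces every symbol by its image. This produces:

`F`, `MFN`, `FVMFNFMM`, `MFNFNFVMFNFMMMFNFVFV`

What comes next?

FVMFNFMMMFNFMMMFNFNFVMFNFMMMFNFVFVFVMFNFMMMFNFNMFNFN

Applying the rule to each of the 20 symbols of MFNFNFVMFNFMMMFNFVFV gives the pieces FV MFN FMM MFN FMM MFN FN FV MFN FMM MFN FV FV FV MFN FMM MFN FN MFN FN, which concatenate to the answer.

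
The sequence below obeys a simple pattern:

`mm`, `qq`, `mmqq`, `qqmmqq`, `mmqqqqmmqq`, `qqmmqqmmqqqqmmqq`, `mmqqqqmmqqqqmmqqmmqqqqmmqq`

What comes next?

Each term (from the third on) is the two preceding terms concatenated in order: term 3 = mm·qq = mmqq.
Continuing: qqmmqqmmqqqqmmqq · mmqqqqmmqqqqmmqqmmqqqqmmqq gives term 8.

qqmmqqmmqqqqmmqqmmqqqqmmqqqqmmqqmmqqqqmmqq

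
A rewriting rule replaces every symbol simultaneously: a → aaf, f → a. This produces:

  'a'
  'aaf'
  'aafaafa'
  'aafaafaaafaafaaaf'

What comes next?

Replace each of the 17 characters of aafaafaaafaafaaaf in place — aaf aaf a aaf aaf a aaf aaf aaf a aaf aaf a aaf aaf aaf a — and concatenate.

aafaafaaafaafaaafaafaafaaafaafaaafaafaafa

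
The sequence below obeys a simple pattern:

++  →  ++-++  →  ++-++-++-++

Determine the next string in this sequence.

Each string is two copies of the previous one joined by '-'.
Doubling ++-++-++-++ with '-' between the halves:

++-++-++-++-++-++-++-++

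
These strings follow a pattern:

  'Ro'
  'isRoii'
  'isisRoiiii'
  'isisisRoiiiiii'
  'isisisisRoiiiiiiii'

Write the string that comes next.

isisisisisRoiiiiiiiiii

Each term wraps the previous one in is on the left and ii on the right.
So the next term is is·isisisisRoiiiiiiii·ii.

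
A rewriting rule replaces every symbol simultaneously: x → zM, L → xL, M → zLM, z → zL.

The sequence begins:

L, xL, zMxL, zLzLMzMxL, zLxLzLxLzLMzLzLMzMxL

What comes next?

zLxLzMxLzLxLzMxLzLxLzLMzLxLzLxLzLMzLzLMzMxL

Replace each of the 20 characters of zLxLzLxLzLMzLzLMzMxL in place — zL xL zM xL zL xL zM xL zL xL zLM zL xL zL xL zLM zL zLM zM xL — and concatenate.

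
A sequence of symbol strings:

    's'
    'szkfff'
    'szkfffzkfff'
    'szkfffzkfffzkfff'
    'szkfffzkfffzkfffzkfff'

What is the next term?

szkfffzkfffzkfffzkfffzkfff

Every step adds zkfff to the end: s(k+1) = s(k)·zkfff.
So the next term is szkfffzkfffzkfffzkfff·zkfff.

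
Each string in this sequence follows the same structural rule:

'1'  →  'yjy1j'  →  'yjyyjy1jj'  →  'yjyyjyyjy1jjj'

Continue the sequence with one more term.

Every step adds yjy to the front and j to the end of the previous string.
Applying this once more to yjyyjyyjy1jjj:

yjyyjyyjyyjy1jjjj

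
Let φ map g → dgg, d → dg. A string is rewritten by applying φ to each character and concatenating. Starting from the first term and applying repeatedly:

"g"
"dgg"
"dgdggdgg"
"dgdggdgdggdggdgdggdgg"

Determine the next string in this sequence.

dgdggdgdggdggdgdggdgdggdggdgdggdggdgdggdgdggdggdgdggdgg

Applying the rule to each of the 21 symbols of dgdggdgdggdggdgdggdgg gives the pieces dg dgg dg dgg dgg dg dgg dg dgg dgg dg dgg dgg dg dgg dg dgg dgg dg dgg dgg, which concatenate to the answer.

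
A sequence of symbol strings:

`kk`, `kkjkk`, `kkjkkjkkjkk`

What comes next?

Every step duplicates the string with 'j' between the halves.
Doubling kkjkkjkkjkk with 'j' between the halves:

kkjkkjkkjkkjkkjkkjkkjkk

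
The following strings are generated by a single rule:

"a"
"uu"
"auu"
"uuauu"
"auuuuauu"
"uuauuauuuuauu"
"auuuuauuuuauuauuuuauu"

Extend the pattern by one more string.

uuauuauuuuauuauuuuauuuuauuauuuuauu

From term 3 onward, concatenate the second-to-last term with the last: a·uu = auu, uu·auu = uuauu, …
The next term joins uuauuauuuuauu and auuuuauuuuauuauuuuauu.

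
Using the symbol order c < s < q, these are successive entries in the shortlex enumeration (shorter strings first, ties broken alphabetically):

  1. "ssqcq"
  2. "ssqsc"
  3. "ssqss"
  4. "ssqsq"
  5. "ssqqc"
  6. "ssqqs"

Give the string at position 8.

sqccc

Stepping forward 2 times from ssqqs: ssqqs → ssqqq, then the target.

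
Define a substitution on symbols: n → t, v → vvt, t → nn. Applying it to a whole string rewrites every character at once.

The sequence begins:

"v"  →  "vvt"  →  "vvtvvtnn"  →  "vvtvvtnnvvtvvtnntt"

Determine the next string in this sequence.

Applying the rule to each of the 18 symbols of vvtvvtnnvvtvvtnntt gives the pieces vvt vvt nn vvt vvt nn t t vvt vvt nn vvt vvt nn t t nn nn, which concatenate to the answer.

vvtvvtnnvvtvvtnnttvvtvvtnnvvtvvtnnttnnnn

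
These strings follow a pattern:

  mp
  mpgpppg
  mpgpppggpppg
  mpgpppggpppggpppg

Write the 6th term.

The strings grow by a fixed suffix gpppg each time.
From mpgpppggpppggpppg, 2 further steps: mpgpppggpppggpppg → mpgpppggpppggpppggpppg → (answer).

mpgpppggpppggpppggpppggpppg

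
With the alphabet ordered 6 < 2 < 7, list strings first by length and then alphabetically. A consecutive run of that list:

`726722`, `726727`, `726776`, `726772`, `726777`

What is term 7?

Continuing the enumeration 2 steps past 726777: 726777 → 722666 → (answer).

722662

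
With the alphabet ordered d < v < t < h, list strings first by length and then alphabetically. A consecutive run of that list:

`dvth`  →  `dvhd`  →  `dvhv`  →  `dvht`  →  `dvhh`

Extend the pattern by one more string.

Treat dvhh as a base-4 numeral over the given alphabet and add one, carrying through any trailing h's.

dtdd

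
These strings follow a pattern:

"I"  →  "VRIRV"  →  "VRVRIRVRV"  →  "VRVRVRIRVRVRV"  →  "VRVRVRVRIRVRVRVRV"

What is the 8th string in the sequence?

VRVRVRVRVRVRVRIRVRVRVRVRVRVRV

Each term wraps the previous one in VR on the left and RV on the right.
From VRVRVRVRIRVRVRVRV, 3 further steps: VRVRVRVRIRVRVRVRV → VRVRVRVRVRIRVRVRVRVRV → VRVRVRVRVRVRIRVRVRVRVRVRV → (answer).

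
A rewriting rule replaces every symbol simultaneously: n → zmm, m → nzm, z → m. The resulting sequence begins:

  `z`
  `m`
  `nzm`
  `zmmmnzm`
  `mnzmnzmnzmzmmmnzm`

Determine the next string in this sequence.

Rewriting the 17 symbols of mnzmnzmnzmzmmmnzm one by one yields nzm zmm m nzm zmm m nzm zmm m nzm m nzm nzm nzm zmm m nzm; concatenated:

nzmzmmmnzmzmmmnzmzmmmnzmmnzmnzmnzmzmmmnzm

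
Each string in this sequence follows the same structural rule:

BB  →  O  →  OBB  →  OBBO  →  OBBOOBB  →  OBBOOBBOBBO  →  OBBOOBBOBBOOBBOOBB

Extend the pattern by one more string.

OBBOOBBOBBOOBBOOBBOBBOOBBOBBO

This is a Fibonacci-style word recurrence s(k) = s(k−1)·s(k−2): e.g. O·BB = OBB.
So term 8 is OBBOOBBOBBOOBBOOBB·OBBOOBBOBBO.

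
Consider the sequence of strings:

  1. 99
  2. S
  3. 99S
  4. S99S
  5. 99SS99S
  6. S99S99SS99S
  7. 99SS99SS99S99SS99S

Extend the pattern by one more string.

From term 3 onward, concatenate the second-to-last term with the last: 99·S = 99S, S·99S = S99S, …
So term 8 is S99S99SS99S·99SS99SS99S99SS99S.

S99S99SS99S99SS99SS99S99SS99S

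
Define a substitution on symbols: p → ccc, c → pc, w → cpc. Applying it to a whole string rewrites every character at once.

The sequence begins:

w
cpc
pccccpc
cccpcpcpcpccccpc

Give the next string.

Applying the rule to each of the 16 symbols of cccpcpcpcpccccpc gives the pieces pc pc pc ccc pc ccc pc ccc pc ccc pc pc pc pc ccc pc, which concatenate to the answer.

pcpcpccccpccccpccccpccccpcpcpcpccccpc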